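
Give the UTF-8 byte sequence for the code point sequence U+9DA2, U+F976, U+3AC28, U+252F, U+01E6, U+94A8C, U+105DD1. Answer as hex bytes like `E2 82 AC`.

E9 B6 A2 EF A5 B6 F0 BA B0 A8 E2 94 AF C7 A6 F2 94 AA 8C F4 85 B7 91

U+9DA2: 3-byte form → E9 B6 A2.
U+F976: 3-byte form → EF A5 B6.
U+3AC28: 4-byte form → F0 BA B0 A8.
U+252F: 3-byte form → E2 94 AF.
U+01E6: 2-byte form → C7 A6.
U+94A8C: 4-byte form → F2 94 AA 8C.
U+105DD1: 4-byte form → F4 85 B7 91.
Concatenated (23 bytes): E9 B6 A2 EF A5 B6 F0 BA B0 A8 E2 94 AF C7 A6 F2 94 AA 8C F4 85 B7 91.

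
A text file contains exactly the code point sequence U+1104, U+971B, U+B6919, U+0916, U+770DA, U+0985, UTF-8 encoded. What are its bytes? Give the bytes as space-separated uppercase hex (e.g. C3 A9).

E1 84 84 E9 9C 9B F2 B6 A4 99 E0 A4 96 F1 B7 83 9A E0 A6 85

U+1104: 3-byte form → E1 84 84.
U+971B: 3-byte form → E9 9C 9B.
U+B6919: 4-byte form → F2 B6 A4 99.
U+0916: 3-byte form → E0 A4 96.
U+770DA: 4-byte form → F1 B7 83 9A.
U+0985: 3-byte form → E0 A6 85.
Concatenated (20 bytes): E1 84 84 E9 9C 9B F2 B6 A4 99 E0 A4 96 F1 B7 83 9A E0 A6 85.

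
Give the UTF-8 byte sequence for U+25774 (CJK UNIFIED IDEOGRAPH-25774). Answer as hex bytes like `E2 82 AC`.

F0 A5 9D B4

U+25774 = 0x25774 = 153460 decimal. In range U+10000–U+10FFFF → 4-byte form: 11110xxx 10xxxxxx 10xxxxxx 10xxxxxx.
Binary (21 bits): 000100101011101110100.
Split 3+6+6+6: 000 | 100101 | 011101 | 110100.
Byte 1: 11110000 = 0xF0.
Byte 2: 10100101 = 0xA5.
Byte 3: 10011101 = 0x9D.
Byte 4: 10110100 = 0xB4.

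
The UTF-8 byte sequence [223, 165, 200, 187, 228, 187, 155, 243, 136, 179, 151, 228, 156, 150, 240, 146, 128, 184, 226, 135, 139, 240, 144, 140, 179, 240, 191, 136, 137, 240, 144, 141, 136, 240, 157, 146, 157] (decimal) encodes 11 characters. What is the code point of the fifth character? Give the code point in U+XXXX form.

Offset 0: leading byte 0xDF = 11011111 → 2-byte char #1 = DF A5.
Offset 2: leading byte 0xC8 = 11001000 → 2-byte char #2 = C8 BB.
Offset 4: leading byte 0xE4 = 11100100 → 3-byte char #3 = E4 BB 9B.
Offset 7: leading byte 0xF3 = 11110011 → 4-byte char #4 = F3 88 B3 97.
Offset 11: leading byte 0xE4 = 11100100 → 3-byte char #5 = E4 9C 96.
Leading byte 0xE4 = 11100100 matches 1110xxxx → 3-byte sequence.
Byte 1: 0xE4 = 11100100, payload 0100 (4 bits).
Byte 2: 0x9C = 10011100 (10xxxxxx ✓), payload 011100.
Byte 3: 0x96 = 10010110 (10xxxxxx ✓), payload 010110.
Concatenate: 0100011100010110 = 0x4716 (16 bits → U+4716).

U+4716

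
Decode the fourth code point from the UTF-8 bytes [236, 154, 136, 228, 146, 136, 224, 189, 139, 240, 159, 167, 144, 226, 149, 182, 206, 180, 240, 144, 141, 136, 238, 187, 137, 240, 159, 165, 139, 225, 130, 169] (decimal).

U+1F9D0

Offset 0: leading byte 0xEC = 11101100 → 3-byte char #1 = EC 9A 88.
Offset 3: leading byte 0xE4 = 11100100 → 3-byte char #2 = E4 92 88.
Offset 6: leading byte 0xE0 = 11100000 → 3-byte char #3 = E0 BD 8B.
Offset 9: leading byte 0xF0 = 11110000 → 4-byte char #4 = F0 9F A7 90.
Leading byte 0xF0 = 11110000 matches 11110xxx → 4-byte sequence.
Byte 1: 0xF0 = 11110000, payload 000 (3 bits).
Byte 2: 0x9F = 10011111 (10xxxxxx ✓), payload 011111.
Byte 3: 0xA7 = 10100111 (10xxxxxx ✓), payload 100111.
Byte 4: 0x90 = 10010000 (10xxxxxx ✓), payload 010000.
Concatenate: 000011111100111010000 = 0x1F9D0 (21 bits → U+1F9D0).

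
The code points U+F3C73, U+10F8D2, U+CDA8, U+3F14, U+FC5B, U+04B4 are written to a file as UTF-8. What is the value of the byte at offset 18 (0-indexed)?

0xB4

U+F3C73 → 4-byte form F3 B3 B1 B3 at offsets 0–3.
U+10F8D2 → 4-byte form F4 8F A3 92 at offsets 4–7.
U+CDA8 → 3-byte form EC B6 A8 at offsets 8–10.
U+3F14 → 3-byte form E3 BC 94 at offsets 11–13.
U+FC5B → 3-byte form EF B1 9B at offsets 14–16.
U+04B4 → 2-byte form D2 B4 at offsets 17–18.
Offset 18 falls in char 6's range; it's byte 2 of D2 B4 = 0xB4.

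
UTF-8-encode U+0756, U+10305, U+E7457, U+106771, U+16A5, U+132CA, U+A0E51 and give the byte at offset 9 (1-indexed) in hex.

0x91

1-indexed offset 9 is 0-indexed offset 8.
U+0756 → 2-byte form DD 96 at offsets 0–1.
U+10305 → 4-byte form F0 90 8C 85 at offsets 2–5.
U+E7457 → 4-byte form F3 A7 91 97 at offsets 6–9.
Offset 8 falls in char 3's range; it's byte 3 of F3 A7 91 97 = 0x91.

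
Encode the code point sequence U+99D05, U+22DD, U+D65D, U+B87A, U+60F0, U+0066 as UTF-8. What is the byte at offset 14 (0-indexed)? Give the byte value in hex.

0x83

U+99D05 → 4-byte form F2 99 B4 85 at offsets 0–3.
U+22DD → 3-byte form E2 8B 9D at offsets 4–6.
U+D65D → 3-byte form ED 99 9D at offsets 7–9.
U+B87A → 3-byte form EB A1 BA at offsets 10–12.
U+60F0 → 3-byte form E6 83 B0 at offsets 13–15.
Offset 14 falls in char 5's range; it's byte 2 of E6 83 B0 = 0x83.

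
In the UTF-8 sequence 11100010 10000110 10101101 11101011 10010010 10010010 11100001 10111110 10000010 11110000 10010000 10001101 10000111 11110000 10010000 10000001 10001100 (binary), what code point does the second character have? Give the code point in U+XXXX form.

Offset 0: leading byte 0xE2 = 11100010 → 3-byte char #1 = E2 86 AD.
Offset 3: leading byte 0xEB = 11101011 → 3-byte char #2 = EB 92 92.
Leading byte 0xEB = 11101011 matches 1110xxxx → 3-byte sequence.
Byte 1: 0xEB = 11101011, payload 1011 (4 bits).
Byte 2: 0x92 = 10010010 (10xxxxxx ✓), payload 010010.
Byte 3: 0x92 = 10010010 (10xxxxxx ✓), payload 010010.
Concatenate: 1011010010010010 = 0xB492 (16 bits → U+B492).

U+B492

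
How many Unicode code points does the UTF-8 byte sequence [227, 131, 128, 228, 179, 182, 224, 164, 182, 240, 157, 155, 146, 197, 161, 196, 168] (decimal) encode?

6

Byte at offset 0: 0xE3 = 11100011 → 3-byte char (#1). Advance 3.
Byte at offset 3: 0xE4 = 11100100 → 3-byte char (#2). Advance 3.
Byte at offset 6: 0xE0 = 11100000 → 3-byte char (#3). Advance 3.
Byte at offset 9: 0xF0 = 11110000 → 4-byte char (#4). Advance 4.
Byte at offset 13: 0xC5 = 11000101 → 2-byte char (#5). Advance 2.
Byte at offset 15: 0xC4 = 11000100 → 2-byte char (#6). Advance 2.
Reached end at offset 17 after 6 code points.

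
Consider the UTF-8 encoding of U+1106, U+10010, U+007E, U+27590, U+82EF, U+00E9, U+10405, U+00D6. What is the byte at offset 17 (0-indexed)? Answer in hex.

0xF0

U+1106 → 3-byte form E1 84 86 at offsets 0–2.
U+10010 → 4-byte form F0 90 80 90 at offsets 3–6.
U+007E → 1-byte form 7E at offsets 7–7.
U+27590 → 4-byte form F0 A7 96 90 at offsets 8–11.
U+82EF → 3-byte form E8 8B AF at offsets 12–14.
U+00E9 → 2-byte form C3 A9 at offsets 15–16.
U+10405 → 4-byte form F0 90 90 85 at offsets 17–20.
Offset 17 falls in char 7's range; it's byte 1 of F0 90 90 85 = 0xF0.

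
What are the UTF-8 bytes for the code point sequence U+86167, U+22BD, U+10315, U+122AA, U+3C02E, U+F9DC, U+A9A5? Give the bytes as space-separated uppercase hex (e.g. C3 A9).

U+86167: 4-byte form → F2 86 85 A7.
U+22BD: 3-byte form → E2 8A BD.
U+10315: 4-byte form → F0 90 8C 95.
U+122AA: 4-byte form → F0 92 8A AA.
U+3C02E: 4-byte form → F0 BC 80 AE.
U+F9DC: 3-byte form → EF A7 9C.
U+A9A5: 3-byte form → EA A6 A5.
Concatenated (25 bytes): F2 86 85 A7 E2 8A BD F0 90 8C 95 F0 92 8A AA F0 BC 80 AE EF A7 9C EA A6 A5.

F2 86 85 A7 E2 8A BD F0 90 8C 95 F0 92 8A AA F0 BC 80 AE EF A7 9C EA A6 A5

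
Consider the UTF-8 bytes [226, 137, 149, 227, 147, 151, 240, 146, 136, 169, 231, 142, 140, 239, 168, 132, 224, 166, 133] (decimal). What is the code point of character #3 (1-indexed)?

Offset 0: leading byte 0xE2 = 11100010 → 3-byte char #1 = E2 89 95.
Offset 3: leading byte 0xE3 = 11100011 → 3-byte char #2 = E3 93 97.
Offset 6: leading byte 0xF0 = 11110000 → 4-byte char #3 = F0 92 88 A9.
Leading byte 0xF0 = 11110000 matches 11110xxx → 4-byte sequence.
Byte 1: 0xF0 = 11110000, payload 000 (3 bits).
Byte 2: 0x92 = 10010010 (10xxxxxx ✓), payload 010010.
Byte 3: 0x88 = 10001000 (10xxxxxx ✓), payload 001000.
Byte 4: 0xA9 = 10101001 (10xxxxxx ✓), payload 101001.
Concatenate: 000010010001000101001 = 0x12229 (21 bits → U+12229).

U+12229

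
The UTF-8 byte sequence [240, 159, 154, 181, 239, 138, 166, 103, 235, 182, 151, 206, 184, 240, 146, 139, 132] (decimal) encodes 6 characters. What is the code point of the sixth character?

U+122C4

Offset 0: leading byte 0xF0 = 11110000 → 4-byte char #1 = F0 9F 9A B5.
Offset 4: leading byte 0xEF = 11101111 → 3-byte char #2 = EF 8A A6.
Offset 7: leading byte 0x67 = 01100111 → 1-byte char #3 = 67.
Offset 8: leading byte 0xEB = 11101011 → 3-byte char #4 = EB B6 97.
Offset 11: leading byte 0xCE = 11001110 → 2-byte char #5 = CE B8.
Offset 13: leading byte 0xF0 = 11110000 → 4-byte char #6 = F0 92 8B 84.
Leading byte 0xF0 = 11110000 matches 11110xxx → 4-byte sequence.
Byte 1: 0xF0 = 11110000, payload 000 (3 bits).
Byte 2: 0x92 = 10010010 (10xxxxxx ✓), payload 010010.
Byte 3: 0x8B = 10001011 (10xxxxxx ✓), payload 001011.
Byte 4: 0x84 = 10000100 (10xxxxxx ✓), payload 000100.
Concatenate: 000010010001011000100 = 0x122C4 (21 bits → U+122C4).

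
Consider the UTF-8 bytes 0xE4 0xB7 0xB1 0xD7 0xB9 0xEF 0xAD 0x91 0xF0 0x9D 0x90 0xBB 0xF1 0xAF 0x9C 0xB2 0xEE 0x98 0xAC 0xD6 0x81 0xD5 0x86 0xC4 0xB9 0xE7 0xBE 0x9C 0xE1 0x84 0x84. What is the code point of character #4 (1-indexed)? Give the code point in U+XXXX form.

Offset 0: leading byte 0xE4 = 11100100 → 3-byte char #1 = E4 B7 B1.
Offset 3: leading byte 0xD7 = 11010111 → 2-byte char #2 = D7 B9.
Offset 5: leading byte 0xEF = 11101111 → 3-byte char #3 = EF AD 91.
Offset 8: leading byte 0xF0 = 11110000 → 4-byte char #4 = F0 9D 90 BB.
Leading byte 0xF0 = 11110000 matches 11110xxx → 4-byte sequence.
Byte 1: 0xF0 = 11110000, payload 000 (3 bits).
Byte 2: 0x9D = 10011101 (10xxxxxx ✓), payload 011101.
Byte 3: 0x90 = 10010000 (10xxxxxx ✓), payload 010000.
Byte 4: 0xBB = 10111011 (10xxxxxx ✓), payload 111011.
Concatenate: 000011101010000111011 = 0x1D43B (21 bits → U+1D43B).

U+1D43B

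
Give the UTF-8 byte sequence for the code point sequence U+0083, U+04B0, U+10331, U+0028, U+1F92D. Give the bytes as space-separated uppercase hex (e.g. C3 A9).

U+0083: 2-byte form → C2 83.
U+04B0: 2-byte form → D2 B0.
U+10331: 4-byte form → F0 90 8C B1.
U+0028: 1-byte form → 28.
U+1F92D: 4-byte form → F0 9F A4 AD.
Concatenated (13 bytes): C2 83 D2 B0 F0 90 8C B1 28 F0 9F A4 AD.

C2 83 D2 B0 F0 90 8C B1 28 F0 9F A4 AD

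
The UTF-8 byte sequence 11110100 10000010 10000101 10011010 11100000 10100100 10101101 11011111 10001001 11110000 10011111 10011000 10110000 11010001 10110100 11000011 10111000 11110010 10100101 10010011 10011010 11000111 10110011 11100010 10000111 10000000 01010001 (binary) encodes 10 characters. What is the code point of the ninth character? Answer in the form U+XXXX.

U+21C0

Offset 0: leading byte 0xF4 = 11110100 → 4-byte char #1 = F4 82 85 9A.
Offset 4: leading byte 0xE0 = 11100000 → 3-byte char #2 = E0 A4 AD.
Offset 7: leading byte 0xDF = 11011111 → 2-byte char #3 = DF 89.
Offset 9: leading byte 0xF0 = 11110000 → 4-byte char #4 = F0 9F 98 B0.
Offset 13: leading byte 0xD1 = 11010001 → 2-byte char #5 = D1 B4.
Offset 15: leading byte 0xC3 = 11000011 → 2-byte char #6 = C3 B8.
Offset 17: leading byte 0xF2 = 11110010 → 4-byte char #7 = F2 A5 93 9A.
Offset 21: leading byte 0xC7 = 11000111 → 2-byte char #8 = C7 B3.
Offset 23: leading byte 0xE2 = 11100010 → 3-byte char #9 = E2 87 80.
Leading byte 0xE2 = 11100010 matches 1110xxxx → 3-byte sequence.
Byte 1: 0xE2 = 11100010, payload 0010 (4 bits).
Byte 2: 0x87 = 10000111 (10xxxxxx ✓), payload 000111.
Byte 3: 0x80 = 10000000 (10xxxxxx ✓), payload 000000.
Concatenate: 0010000111000000 = 0x21C0 (16 bits → U+21C0).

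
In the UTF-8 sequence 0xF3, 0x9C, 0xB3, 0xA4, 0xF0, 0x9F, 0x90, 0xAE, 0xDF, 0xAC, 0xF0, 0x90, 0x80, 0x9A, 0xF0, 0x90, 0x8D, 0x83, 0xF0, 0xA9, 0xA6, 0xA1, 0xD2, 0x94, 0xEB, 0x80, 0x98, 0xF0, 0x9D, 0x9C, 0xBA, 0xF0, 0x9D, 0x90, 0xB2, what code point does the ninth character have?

U+1D73A

Offset 0: leading byte 0xF3 = 11110011 → 4-byte char #1 = F3 9C B3 A4.
Offset 4: leading byte 0xF0 = 11110000 → 4-byte char #2 = F0 9F 90 AE.
Offset 8: leading byte 0xDF = 11011111 → 2-byte char #3 = DF AC.
Offset 10: leading byte 0xF0 = 11110000 → 4-byte char #4 = F0 90 80 9A.
Offset 14: leading byte 0xF0 = 11110000 → 4-byte char #5 = F0 90 8D 83.
Offset 18: leading byte 0xF0 = 11110000 → 4-byte char #6 = F0 A9 A6 A1.
Offset 22: leading byte 0xD2 = 11010010 → 2-byte char #7 = D2 94.
Offset 24: leading byte 0xEB = 11101011 → 3-byte char #8 = EB 80 98.
Offset 27: leading byte 0xF0 = 11110000 → 4-byte char #9 = F0 9D 9C BA.
Leading byte 0xF0 = 11110000 matches 11110xxx → 4-byte sequence.
Byte 1: 0xF0 = 11110000, payload 000 (3 bits).
Byte 2: 0x9D = 10011101 (10xxxxxx ✓), payload 011101.
Byte 3: 0x9C = 10011100 (10xxxxxx ✓), payload 011100.
Byte 4: 0xBA = 10111010 (10xxxxxx ✓), payload 111010.
Concatenate: 000011101011100111010 = 0x1D73A (21 bits → U+1D73A).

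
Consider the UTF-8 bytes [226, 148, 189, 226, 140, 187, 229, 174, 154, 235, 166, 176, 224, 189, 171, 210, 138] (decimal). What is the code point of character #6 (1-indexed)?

Offset 0: leading byte 0xE2 = 11100010 → 3-byte char #1 = E2 94 BD.
Offset 3: leading byte 0xE2 = 11100010 → 3-byte char #2 = E2 8C BB.
Offset 6: leading byte 0xE5 = 11100101 → 3-byte char #3 = E5 AE 9A.
Offset 9: leading byte 0xEB = 11101011 → 3-byte char #4 = EB A6 B0.
Offset 12: leading byte 0xE0 = 11100000 → 3-byte char #5 = E0 BD AB.
Offset 15: leading byte 0xD2 = 11010010 → 2-byte char #6 = D2 8A.
Leading byte 0xD2 = 11010010 matches 110xxxxx → 2-byte sequence.
Byte 1: 0xD2 = 11010010, payload 10010 (5 bits).
Byte 2: 0x8A = 10001010 (10xxxxxx ✓), payload 001010.
Concatenate: 10010001010 = 0x48A (11 bits → U+048A).

U+048A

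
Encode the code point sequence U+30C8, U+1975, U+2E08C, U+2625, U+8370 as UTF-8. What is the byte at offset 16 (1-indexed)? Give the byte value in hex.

1-indexed offset 16 is 0-indexed offset 15.
U+30C8 → 3-byte form E3 83 88 at offsets 0–2.
U+1975 → 3-byte form E1 A5 B5 at offsets 3–5.
U+2E08C → 4-byte form F0 AE 82 8C at offsets 6–9.
U+2625 → 3-byte form E2 98 A5 at offsets 10–12.
U+8370 → 3-byte form E8 8D B0 at offsets 13–15.
Offset 15 falls in char 5's range; it's byte 3 of E8 8D B0 = 0xB0.

0xB0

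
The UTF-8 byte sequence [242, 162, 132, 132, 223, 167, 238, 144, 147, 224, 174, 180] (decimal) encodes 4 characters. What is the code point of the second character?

Offset 0: leading byte 0xF2 = 11110010 → 4-byte char #1 = F2 A2 84 84.
Offset 4: leading byte 0xDF = 11011111 → 2-byte char #2 = DF A7.
Leading byte 0xDF = 11011111 matches 110xxxxx → 2-byte sequence.
Byte 1: 0xDF = 11011111, payload 11111 (5 bits).
Byte 2: 0xA7 = 10100111 (10xxxxxx ✓), payload 100111.
Concatenate: 11111100111 = 0x7E7 (11 bits → U+07E7).

U+07E7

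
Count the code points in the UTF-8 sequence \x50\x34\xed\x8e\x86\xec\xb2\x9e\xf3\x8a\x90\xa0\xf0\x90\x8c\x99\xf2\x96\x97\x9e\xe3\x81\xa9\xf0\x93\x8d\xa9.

9

Byte at offset 0: 0x50 = 01010000 → 1-byte char (#1). Advance 1.
Byte at offset 1: 0x34 = 00110100 → 1-byte char (#2). Advance 1.
Byte at offset 2: 0xED = 11101101 → 3-byte char (#3). Advance 3.
Byte at offset 5: 0xEC = 11101100 → 3-byte char (#4). Advance 3.
Byte at offset 8: 0xF3 = 11110011 → 4-byte char (#5). Advance 4.
Byte at offset 12: 0xF0 = 11110000 → 4-byte char (#6). Advance 4.
Byte at offset 16: 0xF2 = 11110010 → 4-byte char (#7). Advance 4.
Byte at offset 20: 0xE3 = 11100011 → 3-byte char (#8). Advance 3.
Byte at offset 23: 0xF0 = 11110000 → 4-byte char (#9). Advance 4.
Reached end at offset 27 after 9 code points.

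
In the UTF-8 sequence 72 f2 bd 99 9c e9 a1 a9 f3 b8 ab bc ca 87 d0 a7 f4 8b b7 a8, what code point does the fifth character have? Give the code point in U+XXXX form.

Offset 0: leading byte 0x72 = 01110010 → 1-byte char #1 = 72.
Offset 1: leading byte 0xF2 = 11110010 → 4-byte char #2 = F2 BD 99 9C.
Offset 5: leading byte 0xE9 = 11101001 → 3-byte char #3 = E9 A1 A9.
Offset 8: leading byte 0xF3 = 11110011 → 4-byte char #4 = F3 B8 AB BC.
Offset 12: leading byte 0xCA = 11001010 → 2-byte char #5 = CA 87.
Leading byte 0xCA = 11001010 matches 110xxxxx → 2-byte sequence.
Byte 1: 0xCA = 11001010, payload 01010 (5 bits).
Byte 2: 0x87 = 10000111 (10xxxxxx ✓), payload 000111.
Concatenate: 01010000111 = 0x287 (11 bits → U+0287).

U+0287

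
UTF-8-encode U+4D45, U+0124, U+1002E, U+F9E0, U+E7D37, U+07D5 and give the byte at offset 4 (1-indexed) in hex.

0xC4

1-indexed offset 4 is 0-indexed offset 3.
U+4D45 → 3-byte form E4 B5 85 at offsets 0–2.
U+0124 → 2-byte form C4 A4 at offsets 3–4.
Offset 3 falls in char 2's range; it's byte 1 of C4 A4 = 0xC4.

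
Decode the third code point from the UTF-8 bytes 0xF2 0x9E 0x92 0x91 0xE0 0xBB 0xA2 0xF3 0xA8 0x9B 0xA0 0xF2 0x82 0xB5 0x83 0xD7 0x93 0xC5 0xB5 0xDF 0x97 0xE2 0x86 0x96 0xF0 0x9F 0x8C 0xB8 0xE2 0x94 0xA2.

Offset 0: leading byte 0xF2 = 11110010 → 4-byte char #1 = F2 9E 92 91.
Offset 4: leading byte 0xE0 = 11100000 → 3-byte char #2 = E0 BB A2.
Offset 7: leading byte 0xF3 = 11110011 → 4-byte char #3 = F3 A8 9B A0.
Leading byte 0xF3 = 11110011 matches 11110xxx → 4-byte sequence.
Byte 1: 0xF3 = 11110011, payload 011 (3 bits).
Byte 2: 0xA8 = 10101000 (10xxxxxx ✓), payload 101000.
Byte 3: 0x9B = 10011011 (10xxxxxx ✓), payload 011011.
Byte 4: 0xA0 = 10100000 (10xxxxxx ✓), payload 100000.
Concatenate: 011101000011011100000 = 0xE86E0 (21 bits → U+E86E0).

U+E86E0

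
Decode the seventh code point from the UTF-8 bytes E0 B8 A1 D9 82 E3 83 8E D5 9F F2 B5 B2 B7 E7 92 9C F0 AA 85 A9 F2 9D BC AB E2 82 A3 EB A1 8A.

Offset 0: leading byte 0xE0 = 11100000 → 3-byte char #1 = E0 B8 A1.
Offset 3: leading byte 0xD9 = 11011001 → 2-byte char #2 = D9 82.
Offset 5: leading byte 0xE3 = 11100011 → 3-byte char #3 = E3 83 8E.
Offset 8: leading byte 0xD5 = 11010101 → 2-byte char #4 = D5 9F.
Offset 10: leading byte 0xF2 = 11110010 → 4-byte char #5 = F2 B5 B2 B7.
Offset 14: leading byte 0xE7 = 11100111 → 3-byte char #6 = E7 92 9C.
Offset 17: leading byte 0xF0 = 11110000 → 4-byte char #7 = F0 AA 85 A9.
Leading byte 0xF0 = 11110000 matches 11110xxx → 4-byte sequence.
Byte 1: 0xF0 = 11110000, payload 000 (3 bits).
Byte 2: 0xAA = 10101010 (10xxxxxx ✓), payload 101010.
Byte 3: 0x85 = 10000101 (10xxxxxx ✓), payload 000101.
Byte 4: 0xA9 = 10101001 (10xxxxxx ✓), payload 101001.
Concatenate: 000101010000101101001 = 0x2A169 (21 bits → U+2A169).

U+2A169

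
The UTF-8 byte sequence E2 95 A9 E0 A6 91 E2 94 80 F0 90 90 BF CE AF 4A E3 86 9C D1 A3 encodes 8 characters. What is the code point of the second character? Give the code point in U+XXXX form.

Offset 0: leading byte 0xE2 = 11100010 → 3-byte char #1 = E2 95 A9.
Offset 3: leading byte 0xE0 = 11100000 → 3-byte char #2 = E0 A6 91.
Leading byte 0xE0 = 11100000 matches 1110xxxx → 3-byte sequence.
Byte 1: 0xE0 = 11100000, payload 0000 (4 bits).
Byte 2: 0xA6 = 10100110 (10xxxxxx ✓), payload 100110.
Byte 3: 0x91 = 10010001 (10xxxxxx ✓), payload 010001.
Concatenate: 0000100110010001 = 0x991 (16 bits → U+0991).

U+0991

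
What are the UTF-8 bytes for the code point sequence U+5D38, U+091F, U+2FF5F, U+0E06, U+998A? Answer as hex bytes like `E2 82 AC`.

U+5D38: 3-byte form → E5 B4 B8.
U+091F: 3-byte form → E0 A4 9F.
U+2FF5F: 4-byte form → F0 AF BD 9F.
U+0E06: 3-byte form → E0 B8 86.
U+998A: 3-byte form → E9 A6 8A.
Concatenated (16 bytes): E5 B4 B8 E0 A4 9F F0 AF BD 9F E0 B8 86 E9 A6 8A.

E5 B4 B8 E0 A4 9F F0 AF BD 9F E0 B8 86 E9 A6 8A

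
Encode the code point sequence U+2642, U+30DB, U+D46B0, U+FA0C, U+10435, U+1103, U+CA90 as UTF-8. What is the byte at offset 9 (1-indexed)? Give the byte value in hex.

1-indexed offset 9 is 0-indexed offset 8.
U+2642 → 3-byte form E2 99 82 at offsets 0–2.
U+30DB → 3-byte form E3 83 9B at offsets 3–5.
U+D46B0 → 4-byte form F3 94 9A B0 at offsets 6–9.
Offset 8 falls in char 3's range; it's byte 3 of F3 94 9A B0 = 0x9A.

0x9A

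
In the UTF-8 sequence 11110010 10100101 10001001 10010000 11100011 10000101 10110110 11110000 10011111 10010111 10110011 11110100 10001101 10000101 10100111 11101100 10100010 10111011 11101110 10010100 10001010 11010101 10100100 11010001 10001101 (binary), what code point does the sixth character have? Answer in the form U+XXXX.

Offset 0: leading byte 0xF2 = 11110010 → 4-byte char #1 = F2 A5 89 90.
Offset 4: leading byte 0xE3 = 11100011 → 3-byte char #2 = E3 85 B6.
Offset 7: leading byte 0xF0 = 11110000 → 4-byte char #3 = F0 9F 97 B3.
Offset 11: leading byte 0xF4 = 11110100 → 4-byte char #4 = F4 8D 85 A7.
Offset 15: leading byte 0xEC = 11101100 → 3-byte char #5 = EC A2 BB.
Offset 18: leading byte 0xEE = 11101110 → 3-byte char #6 = EE 94 8A.
Leading byte 0xEE = 11101110 matches 1110xxxx → 3-byte sequence.
Byte 1: 0xEE = 11101110, payload 1110 (4 bits).
Byte 2: 0x94 = 10010100 (10xxxxxx ✓), payload 010100.
Byte 3: 0x8A = 10001010 (10xxxxxx ✓), payload 001010.
Concatenate: 1110010100001010 = 0xE50A (16 bits → U+E50A).

U+E50A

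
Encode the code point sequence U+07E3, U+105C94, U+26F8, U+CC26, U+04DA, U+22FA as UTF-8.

U+07E3: 2-byte form → DF A3.
U+105C94: 4-byte form → F4 85 B2 94.
U+26F8: 3-byte form → E2 9B B8.
U+CC26: 3-byte form → EC B0 A6.
U+04DA: 2-byte form → D3 9A.
U+22FA: 3-byte form → E2 8B BA.
Concatenated (17 bytes): DF A3 F4 85 B2 94 E2 9B B8 EC B0 A6 D3 9A E2 8B BA.

DF A3 F4 85 B2 94 E2 9B B8 EC B0 A6 D3 9A E2 8B BA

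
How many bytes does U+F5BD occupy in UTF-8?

3

U+F5BD = 0xF5BD. UTF-8 uses 1 byte below 0x80, 2 below 0x800, 3 below 0x10000, 4 up to 0x10FFFF. 0xF5BD is in U+0800–U+FFFF → 3 bytes.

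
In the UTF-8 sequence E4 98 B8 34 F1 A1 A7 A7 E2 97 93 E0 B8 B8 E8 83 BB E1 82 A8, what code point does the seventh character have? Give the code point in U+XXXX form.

U+10A8

Offset 0: leading byte 0xE4 = 11100100 → 3-byte char #1 = E4 98 B8.
Offset 3: leading byte 0x34 = 00110100 → 1-byte char #2 = 34.
Offset 4: leading byte 0xF1 = 11110001 → 4-byte char #3 = F1 A1 A7 A7.
Offset 8: leading byte 0xE2 = 11100010 → 3-byte char #4 = E2 97 93.
Offset 11: leading byte 0xE0 = 11100000 → 3-byte char #5 = E0 B8 B8.
Offset 14: leading byte 0xE8 = 11101000 → 3-byte char #6 = E8 83 BB.
Offset 17: leading byte 0xE1 = 11100001 → 3-byte char #7 = E1 82 A8.
Leading byte 0xE1 = 11100001 matches 1110xxxx → 3-byte sequence.
Byte 1: 0xE1 = 11100001, payload 0001 (4 bits).
Byte 2: 0x82 = 10000010 (10xxxxxx ✓), payload 000010.
Byte 3: 0xA8 = 10101000 (10xxxxxx ✓), payload 101000.
Concatenate: 0001000010101000 = 0x10A8 (16 bits → U+10A8).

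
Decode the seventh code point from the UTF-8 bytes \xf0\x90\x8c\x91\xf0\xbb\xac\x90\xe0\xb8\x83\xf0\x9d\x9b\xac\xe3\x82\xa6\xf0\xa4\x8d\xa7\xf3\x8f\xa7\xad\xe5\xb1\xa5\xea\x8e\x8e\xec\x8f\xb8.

U+CF9ED

Offset 0: leading byte 0xF0 = 11110000 → 4-byte char #1 = F0 90 8C 91.
Offset 4: leading byte 0xF0 = 11110000 → 4-byte char #2 = F0 BB AC 90.
Offset 8: leading byte 0xE0 = 11100000 → 3-byte char #3 = E0 B8 83.
Offset 11: leading byte 0xF0 = 11110000 → 4-byte char #4 = F0 9D 9B AC.
Offset 15: leading byte 0xE3 = 11100011 → 3-byte char #5 = E3 82 A6.
Offset 18: leading byte 0xF0 = 11110000 → 4-byte char #6 = F0 A4 8D A7.
Offset 22: leading byte 0xF3 = 11110011 → 4-byte char #7 = F3 8F A7 AD.
Leading byte 0xF3 = 11110011 matches 11110xxx → 4-byte sequence.
Byte 1: 0xF3 = 11110011, payload 011 (3 bits).
Byte 2: 0x8F = 10001111 (10xxxxxx ✓), payload 001111.
Byte 3: 0xA7 = 10100111 (10xxxxxx ✓), payload 100111.
Byte 4: 0xAD = 10101101 (10xxxxxx ✓), payload 101101.
Concatenate: 011001111100111101101 = 0xCF9ED (21 bits → U+CF9ED).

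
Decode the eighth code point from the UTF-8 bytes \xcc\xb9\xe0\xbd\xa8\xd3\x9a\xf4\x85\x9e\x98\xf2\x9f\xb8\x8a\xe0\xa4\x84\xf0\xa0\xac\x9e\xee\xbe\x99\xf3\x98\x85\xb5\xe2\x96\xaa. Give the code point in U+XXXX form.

Offset 0: leading byte 0xCC = 11001100 → 2-byte char #1 = CC B9.
Offset 2: leading byte 0xE0 = 11100000 → 3-byte char #2 = E0 BD A8.
Offset 5: leading byte 0xD3 = 11010011 → 2-byte char #3 = D3 9A.
Offset 7: leading byte 0xF4 = 11110100 → 4-byte char #4 = F4 85 9E 98.
Offset 11: leading byte 0xF2 = 11110010 → 4-byte char #5 = F2 9F B8 8A.
Offset 15: leading byte 0xE0 = 11100000 → 3-byte char #6 = E0 A4 84.
Offset 18: leading byte 0xF0 = 11110000 → 4-byte char #7 = F0 A0 AC 9E.
Offset 22: leading byte 0xEE = 11101110 → 3-byte char #8 = EE BE 99.
Leading byte 0xEE = 11101110 matches 1110xxxx → 3-byte sequence.
Byte 1: 0xEE = 11101110, payload 1110 (4 bits).
Byte 2: 0xBE = 10111110 (10xxxxxx ✓), payload 111110.
Byte 3: 0x99 = 10011001 (10xxxxxx ✓), payload 011001.
Concatenate: 1110111110011001 = 0xEF99 (16 bits → U+EF99).

U+EF99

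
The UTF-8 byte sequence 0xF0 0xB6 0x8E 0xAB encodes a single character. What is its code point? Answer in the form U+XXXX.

U+363AB

Leading byte 0xF0 = 11110000 matches 11110xxx → 4-byte sequence.
Byte 1: 0xF0 = 11110000, payload 000 (3 bits).
Byte 2: 0xB6 = 10110110 (10xxxxxx ✓), payload 110110.
Byte 3: 0x8E = 10001110 (10xxxxxx ✓), payload 001110.
Byte 4: 0xAB = 10101011 (10xxxxxx ✓), payload 101011.
Concatenate: 000110110001110101011 = 0x363AB (21 bits → U+363AB).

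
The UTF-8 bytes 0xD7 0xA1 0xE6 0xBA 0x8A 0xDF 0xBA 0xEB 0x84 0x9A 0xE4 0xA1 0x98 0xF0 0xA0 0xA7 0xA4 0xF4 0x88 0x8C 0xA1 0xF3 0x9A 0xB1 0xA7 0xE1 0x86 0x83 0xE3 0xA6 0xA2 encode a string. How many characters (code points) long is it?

Byte at offset 0: 0xD7 = 11010111 → 2-byte char (#1). Advance 2.
Byte at offset 2: 0xE6 = 11100110 → 3-byte char (#2). Advance 3.
Byte at offset 5: 0xDF = 11011111 → 2-byte char (#3). Advance 2.
Byte at offset 7: 0xEB = 11101011 → 3-byte char (#4). Advance 3.
Byte at offset 10: 0xE4 = 11100100 → 3-byte char (#5). Advance 3.
Byte at offset 13: 0xF0 = 11110000 → 4-byte char (#6). Advance 4.
Byte at offset 17: 0xF4 = 11110100 → 4-byte char (#7). Advance 4.
Byte at offset 21: 0xF3 = 11110011 → 4-byte char (#8). Advance 4.
Byte at offset 25: 0xE1 = 11100001 → 3-byte char (#9). Advance 3.
Byte at offset 28: 0xE3 = 11100011 → 3-byte char (#10). Advance 3.
Reached end at offset 31 after 10 code points.

10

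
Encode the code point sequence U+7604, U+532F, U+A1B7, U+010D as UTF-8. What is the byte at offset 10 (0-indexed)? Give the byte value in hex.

U+7604 → 3-byte form E7 98 84 at offsets 0–2.
U+532F → 3-byte form E5 8C AF at offsets 3–5.
U+A1B7 → 3-byte form EA 86 B7 at offsets 6–8.
U+010D → 2-byte form C4 8D at offsets 9–10.
Offset 10 falls in char 4's range; it's byte 2 of C4 8D = 0x8D.

0x8D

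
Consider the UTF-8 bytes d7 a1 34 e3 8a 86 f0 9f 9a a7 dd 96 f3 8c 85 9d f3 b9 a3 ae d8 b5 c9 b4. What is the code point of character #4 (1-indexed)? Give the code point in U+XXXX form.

U+1F6A7

Offset 0: leading byte 0xD7 = 11010111 → 2-byte char #1 = D7 A1.
Offset 2: leading byte 0x34 = 00110100 → 1-byte char #2 = 34.
Offset 3: leading byte 0xE3 = 11100011 → 3-byte char #3 = E3 8A 86.
Offset 6: leading byte 0xF0 = 11110000 → 4-byte char #4 = F0 9F 9A A7.
Leading byte 0xF0 = 11110000 matches 11110xxx → 4-byte sequence.
Byte 1: 0xF0 = 11110000, payload 000 (3 bits).
Byte 2: 0x9F = 10011111 (10xxxxxx ✓), payload 011111.
Byte 3: 0x9A = 10011010 (10xxxxxx ✓), payload 011010.
Byte 4: 0xA7 = 10100111 (10xxxxxx ✓), payload 100111.
Concatenate: 000011111011010100111 = 0x1F6A7 (21 bits → U+1F6A7).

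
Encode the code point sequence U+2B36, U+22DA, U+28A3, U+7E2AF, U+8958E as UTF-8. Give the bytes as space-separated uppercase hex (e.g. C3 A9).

U+2B36: 3-byte form → E2 AC B6.
U+22DA: 3-byte form → E2 8B 9A.
U+28A3: 3-byte form → E2 A2 A3.
U+7E2AF: 4-byte form → F1 BE 8A AF.
U+8958E: 4-byte form → F2 89 96 8E.
Concatenated (17 bytes): E2 AC B6 E2 8B 9A E2 A2 A3 F1 BE 8A AF F2 89 96 8E.

E2 AC B6 E2 8B 9A E2 A2 A3 F1 BE 8A AF F2 89 96 8E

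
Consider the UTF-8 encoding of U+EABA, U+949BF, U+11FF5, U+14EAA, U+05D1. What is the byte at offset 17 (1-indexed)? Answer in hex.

1-indexed offset 17 is 0-indexed offset 16.
U+EABA → 3-byte form EE AA BA at offsets 0–2.
U+949BF → 4-byte form F2 94 A6 BF at offsets 3–6.
U+11FF5 → 4-byte form F0 91 BF B5 at offsets 7–10.
U+14EAA → 4-byte form F0 94 BA AA at offsets 11–14.
U+05D1 → 2-byte form D7 91 at offsets 15–16.
Offset 16 falls in char 5's range; it's byte 2 of D7 91 = 0x91.

0x91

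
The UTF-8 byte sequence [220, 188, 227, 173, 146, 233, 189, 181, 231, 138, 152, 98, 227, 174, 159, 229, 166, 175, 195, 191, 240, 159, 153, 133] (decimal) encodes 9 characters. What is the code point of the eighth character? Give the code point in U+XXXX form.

Offset 0: leading byte 0xDC = 11011100 → 2-byte char #1 = DC BC.
Offset 2: leading byte 0xE3 = 11100011 → 3-byte char #2 = E3 AD 92.
Offset 5: leading byte 0xE9 = 11101001 → 3-byte char #3 = E9 BD B5.
Offset 8: leading byte 0xE7 = 11100111 → 3-byte char #4 = E7 8A 98.
Offset 11: leading byte 0x62 = 01100010 → 1-byte char #5 = 62.
Offset 12: leading byte 0xE3 = 11100011 → 3-byte char #6 = E3 AE 9F.
Offset 15: leading byte 0xE5 = 11100101 → 3-byte char #7 = E5 A6 AF.
Offset 18: leading byte 0xC3 = 11000011 → 2-byte char #8 = C3 BF.
Leading byte 0xC3 = 11000011 matches 110xxxxx → 2-byte sequence.
Byte 1: 0xC3 = 11000011, payload 00011 (5 bits).
Byte 2: 0xBF = 10111111 (10xxxxxx ✓), payload 111111.
Concatenate: 00011111111 = 0xFF (11 bits → U+00FF).

U+00FF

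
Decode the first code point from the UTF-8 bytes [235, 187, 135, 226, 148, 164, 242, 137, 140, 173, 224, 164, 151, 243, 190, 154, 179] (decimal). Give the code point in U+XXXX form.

Offset 0: leading byte 0xEB = 11101011 → 3-byte char #1 = EB BB 87.
Leading byte 0xEB = 11101011 matches 1110xxxx → 3-byte sequence.
Byte 1: 0xEB = 11101011, payload 1011 (4 bits).
Byte 2: 0xBB = 10111011 (10xxxxxx ✓), payload 111011.
Byte 3: 0x87 = 10000111 (10xxxxxx ✓), payload 000111.
Concatenate: 1011111011000111 = 0xBEC7 (16 bits → U+BEC7).

U+BEC7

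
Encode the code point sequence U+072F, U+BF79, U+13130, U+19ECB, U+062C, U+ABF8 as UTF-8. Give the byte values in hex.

DC AF EB BD B9 F0 93 84 B0 F0 99 BB 8B D8 AC EA AF B8

U+072F: 2-byte form → DC AF.
U+BF79: 3-byte form → EB BD B9.
U+13130: 4-byte form → F0 93 84 B0.
U+19ECB: 4-byte form → F0 99 BB 8B.
U+062C: 2-byte form → D8 AC.
U+ABF8: 3-byte form → EA AF B8.
Concatenated (18 bytes): DC AF EB BD B9 F0 93 84 B0 F0 99 BB 8B D8 AC EA AF B8.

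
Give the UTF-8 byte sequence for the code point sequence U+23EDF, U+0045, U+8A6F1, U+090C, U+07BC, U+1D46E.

U+23EDF: 4-byte form → F0 A3 BB 9F.
U+0045: 1-byte form → 45.
U+8A6F1: 4-byte form → F2 8A 9B B1.
U+090C: 3-byte form → E0 A4 8C.
U+07BC: 2-byte form → DE BC.
U+1D46E: 4-byte form → F0 9D 91 AE.
Concatenated (18 bytes): F0 A3 BB 9F 45 F2 8A 9B B1 E0 A4 8C DE BC F0 9D 91 AE.

F0 A3 BB 9F 45 F2 8A 9B B1 E0 A4 8C DE BC F0 9D 91 AE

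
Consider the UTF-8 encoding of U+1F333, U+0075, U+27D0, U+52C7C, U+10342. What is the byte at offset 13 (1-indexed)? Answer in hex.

1-indexed offset 13 is 0-indexed offset 12.
U+1F333 → 4-byte form F0 9F 8C B3 at offsets 0–3.
U+0075 → 1-byte form 75 at offsets 4–4.
U+27D0 → 3-byte form E2 9F 90 at offsets 5–7.
U+52C7C → 4-byte form F1 92 B1 BC at offsets 8–11.
U+10342 → 4-byte form F0 90 8D 82 at offsets 12–15.
Offset 12 falls in char 5's range; it's byte 1 of F0 90 8D 82 = 0xF0.

0xF0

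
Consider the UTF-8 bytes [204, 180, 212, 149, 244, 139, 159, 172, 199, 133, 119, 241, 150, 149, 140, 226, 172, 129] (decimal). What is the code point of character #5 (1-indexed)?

Offset 0: leading byte 0xCC = 11001100 → 2-byte char #1 = CC B4.
Offset 2: leading byte 0xD4 = 11010100 → 2-byte char #2 = D4 95.
Offset 4: leading byte 0xF4 = 11110100 → 4-byte char #3 = F4 8B 9F AC.
Offset 8: leading byte 0xC7 = 11000111 → 2-byte char #4 = C7 85.
Offset 10: leading byte 0x77 = 01110111 → 1-byte char #5 = 77.
Leading byte 0x77 = 01110111 matches 0xxxxxxx → 1-byte sequence.
Byte 1: 0x77 = 01110111, payload 1110111 (7 bits).
Concatenate: 1110111 = 0x77 (7 bits → U+0077).

U+0077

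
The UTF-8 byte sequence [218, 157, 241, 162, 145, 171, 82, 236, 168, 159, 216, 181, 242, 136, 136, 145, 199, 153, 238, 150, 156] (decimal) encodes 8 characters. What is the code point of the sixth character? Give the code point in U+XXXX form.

Offset 0: leading byte 0xDA = 11011010 → 2-byte char #1 = DA 9D.
Offset 2: leading byte 0xF1 = 11110001 → 4-byte char #2 = F1 A2 91 AB.
Offset 6: leading byte 0x52 = 01010010 → 1-byte char #3 = 52.
Offset 7: leading byte 0xEC = 11101100 → 3-byte char #4 = EC A8 9F.
Offset 10: leading byte 0xD8 = 11011000 → 2-byte char #5 = D8 B5.
Offset 12: leading byte 0xF2 = 11110010 → 4-byte char #6 = F2 88 88 91.
Leading byte 0xF2 = 11110010 matches 11110xxx → 4-byte sequence.
Byte 1: 0xF2 = 11110010, payload 010 (3 bits).
Byte 2: 0x88 = 10001000 (10xxxxxx ✓), payload 001000.
Byte 3: 0x88 = 10001000 (10xxxxxx ✓), payload 001000.
Byte 4: 0x91 = 10010001 (10xxxxxx ✓), payload 010001.
Concatenate: 010001000001000010001 = 0x88211 (21 bits → U+88211).

U+88211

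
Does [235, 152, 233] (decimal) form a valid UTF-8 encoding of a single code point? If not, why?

Leading byte 0xEB = 11101011 → 3-byte form.
Byte 3 is 0xE9 = 11101001, which is not 10xxxxxx — expected a continuation byte.

invalid (non-continuation byte where continuation expected)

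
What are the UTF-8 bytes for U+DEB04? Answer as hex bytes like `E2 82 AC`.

U+DEB04 = 0xDEB04 = 912132 decimal. In range U+10000–U+10FFFF → 4-byte form: 11110xxx 10xxxxxx 10xxxxxx 10xxxxxx.
Binary (21 bits): 011011110101100000100.
Split 3+6+6+6: 011 | 011110 | 101100 | 000100.
Byte 1: 11110011 = 0xF3.
Byte 2: 10011110 = 0x9E.
Byte 3: 10101100 = 0xAC.
Byte 4: 10000100 = 0x84.

F3 9E AC 84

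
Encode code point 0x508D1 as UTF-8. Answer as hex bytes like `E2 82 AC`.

F1 90 A3 91

U+508D1 = 0x508D1 = 329937 decimal. In range U+10000–U+10FFFF → 4-byte form: 11110xxx 10xxxxxx 10xxxxxx 10xxxxxx.
Binary (21 bits): 001010000100011010001.
Split 3+6+6+6: 001 | 010000 | 100011 | 010001.
Byte 1: 11110001 = 0xF1.
Byte 2: 10010000 = 0x90.
Byte 3: 10100011 = 0xA3.
Byte 4: 10010001 = 0x91.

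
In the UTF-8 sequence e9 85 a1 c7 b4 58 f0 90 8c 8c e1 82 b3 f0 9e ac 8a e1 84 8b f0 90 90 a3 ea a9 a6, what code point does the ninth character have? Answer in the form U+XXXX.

U+AA66

Offset 0: leading byte 0xE9 = 11101001 → 3-byte char #1 = E9 85 A1.
Offset 3: leading byte 0xC7 = 11000111 → 2-byte char #2 = C7 B4.
Offset 5: leading byte 0x58 = 01011000 → 1-byte char #3 = 58.
Offset 6: leading byte 0xF0 = 11110000 → 4-byte char #4 = F0 90 8C 8C.
Offset 10: leading byte 0xE1 = 11100001 → 3-byte char #5 = E1 82 B3.
Offset 13: leading byte 0xF0 = 11110000 → 4-byte char #6 = F0 9E AC 8A.
Offset 17: leading byte 0xE1 = 11100001 → 3-byte char #7 = E1 84 8B.
Offset 20: leading byte 0xF0 = 11110000 → 4-byte char #8 = F0 90 90 A3.
Offset 24: leading byte 0xEA = 11101010 → 3-byte char #9 = EA A9 A6.
Leading byte 0xEA = 11101010 matches 1110xxxx → 3-byte sequence.
Byte 1: 0xEA = 11101010, payload 1010 (4 bits).
Byte 2: 0xA9 = 10101001 (10xxxxxx ✓), payload 101001.
Byte 3: 0xA6 = 10100110 (10xxxxxx ✓), payload 100110.
Concatenate: 1010101001100110 = 0xAA66 (16 bits → U+AA66).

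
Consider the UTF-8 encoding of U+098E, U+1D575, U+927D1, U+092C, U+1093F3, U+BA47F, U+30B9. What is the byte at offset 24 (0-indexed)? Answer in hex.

U+098E → 3-byte form E0 A6 8E at offsets 0–2.
U+1D575 → 4-byte form F0 9D 95 B5 at offsets 3–6.
U+927D1 → 4-byte form F2 92 9F 91 at offsets 7–10.
U+092C → 3-byte form E0 A4 AC at offsets 11–13.
U+1093F3 → 4-byte form F4 89 8F B3 at offsets 14–17.
U+BA47F → 4-byte form F2 BA 91 BF at offsets 18–21.
U+30B9 → 3-byte form E3 82 B9 at offsets 22–24.
Offset 24 falls in char 7's range; it's byte 3 of E3 82 B9 = 0xB9.

0xB9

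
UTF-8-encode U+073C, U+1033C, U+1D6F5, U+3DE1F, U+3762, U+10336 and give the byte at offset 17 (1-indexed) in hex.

1-indexed offset 17 is 0-indexed offset 16.
U+073C → 2-byte form DC BC at offsets 0–1.
U+1033C → 4-byte form F0 90 8C BC at offsets 2–5.
U+1D6F5 → 4-byte form F0 9D 9B B5 at offsets 6–9.
U+3DE1F → 4-byte form F0 BD B8 9F at offsets 10–13.
U+3762 → 3-byte form E3 9D A2 at offsets 14–16.
Offset 16 falls in char 5's range; it's byte 3 of E3 9D A2 = 0xA2.

0xA2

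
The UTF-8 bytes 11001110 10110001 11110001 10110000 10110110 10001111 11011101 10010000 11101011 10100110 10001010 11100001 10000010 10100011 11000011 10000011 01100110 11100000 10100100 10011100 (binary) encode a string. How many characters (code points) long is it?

Byte at offset 0: 0xCE = 11001110 → 2-byte char (#1). Advance 2.
Byte at offset 2: 0xF1 = 11110001 → 4-byte char (#2). Advance 4.
Byte at offset 6: 0xDD = 11011101 → 2-byte char (#3). Advance 2.
Byte at offset 8: 0xEB = 11101011 → 3-byte char (#4). Advance 3.
Byte at offset 11: 0xE1 = 11100001 → 3-byte char (#5). Advance 3.
Byte at offset 14: 0xC3 = 11000011 → 2-byte char (#6). Advance 2.
Byte at offset 16: 0x66 = 01100110 → 1-byte char (#7). Advance 1.
Byte at offset 17: 0xE0 = 11100000 → 3-byte char (#8). Advance 3.
Reached end at offset 20 after 8 code points.

8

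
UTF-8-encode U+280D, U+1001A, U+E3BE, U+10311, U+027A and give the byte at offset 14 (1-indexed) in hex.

1-indexed offset 14 is 0-indexed offset 13.
U+280D → 3-byte form E2 A0 8D at offsets 0–2.
U+1001A → 4-byte form F0 90 80 9A at offsets 3–6.
U+E3BE → 3-byte form EE 8E BE at offsets 7–9.
U+10311 → 4-byte form F0 90 8C 91 at offsets 10–13.
Offset 13 falls in char 4's range; it's byte 4 of F0 90 8C 91 = 0x91.

0x91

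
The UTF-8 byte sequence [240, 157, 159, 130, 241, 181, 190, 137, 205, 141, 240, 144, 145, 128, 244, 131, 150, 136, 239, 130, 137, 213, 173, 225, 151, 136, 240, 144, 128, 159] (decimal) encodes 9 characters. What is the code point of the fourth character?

Offset 0: leading byte 0xF0 = 11110000 → 4-byte char #1 = F0 9D 9F 82.
Offset 4: leading byte 0xF1 = 11110001 → 4-byte char #2 = F1 B5 BE 89.
Offset 8: leading byte 0xCD = 11001101 → 2-byte char #3 = CD 8D.
Offset 10: leading byte 0xF0 = 11110000 → 4-byte char #4 = F0 90 91 80.
Leading byte 0xF0 = 11110000 matches 11110xxx → 4-byte sequence.
Byte 1: 0xF0 = 11110000, payload 000 (3 bits).
Byte 2: 0x90 = 10010000 (10xxxxxx ✓), payload 010000.
Byte 3: 0x91 = 10010001 (10xxxxxx ✓), payload 010001.
Byte 4: 0x80 = 10000000 (10xxxxxx ✓), payload 000000.
Concatenate: 000010000010001000000 = 0x10440 (21 bits → U+10440).

U+10440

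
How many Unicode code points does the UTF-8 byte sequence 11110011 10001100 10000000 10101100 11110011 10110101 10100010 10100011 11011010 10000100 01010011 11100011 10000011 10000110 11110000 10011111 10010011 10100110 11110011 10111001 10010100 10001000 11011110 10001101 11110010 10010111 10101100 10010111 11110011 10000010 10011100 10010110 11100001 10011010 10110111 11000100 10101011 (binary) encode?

12

Byte at offset 0: 0xF3 = 11110011 → 4-byte char (#1). Advance 4.
Byte at offset 4: 0xF3 = 11110011 → 4-byte char (#2). Advance 4.
Byte at offset 8: 0xDA = 11011010 → 2-byte char (#3). Advance 2.
Byte at offset 10: 0x53 = 01010011 → 1-byte char (#4). Advance 1.
Byte at offset 11: 0xE3 = 11100011 → 3-byte char (#5). Advance 3.
Byte at offset 14: 0xF0 = 11110000 → 4-byte char (#6). Advance 4.
Byte at offset 18: 0xF3 = 11110011 → 4-byte char (#7). Advance 4.
Byte at offset 22: 0xDE = 11011110 → 2-byte char (#8). Advance 2.
Byte at offset 24: 0xF2 = 11110010 → 4-byte char (#9). Advance 4.
Byte at offset 28: 0xF3 = 11110011 → 4-byte char (#10). Advance 4.
Byte at offset 32: 0xE1 = 11100001 → 3-byte char (#11). Advance 3.
Byte at offset 35: 0xC4 = 11000100 → 2-byte char (#12). Advance 2.
Reached end at offset 37 after 12 code points.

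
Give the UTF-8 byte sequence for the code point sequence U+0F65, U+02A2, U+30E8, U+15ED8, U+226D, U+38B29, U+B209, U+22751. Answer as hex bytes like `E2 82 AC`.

U+0F65: 3-byte form → E0 BD A5.
U+02A2: 2-byte form → CA A2.
U+30E8: 3-byte form → E3 83 A8.
U+15ED8: 4-byte form → F0 95 BB 98.
U+226D: 3-byte form → E2 89 AD.
U+38B29: 4-byte form → F0 B8 AC A9.
U+B209: 3-byte form → EB 88 89.
U+22751: 4-byte form → F0 A2 9D 91.
Concatenated (26 bytes): E0 BD A5 CA A2 E3 83 A8 F0 95 BB 98 E2 89 AD F0 B8 AC A9 EB 88 89 F0 A2 9D 91.

E0 BD A5 CA A2 E3 83 A8 F0 95 BB 98 E2 89 AD F0 B8 AC A9 EB 88 89 F0 A2 9D 91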